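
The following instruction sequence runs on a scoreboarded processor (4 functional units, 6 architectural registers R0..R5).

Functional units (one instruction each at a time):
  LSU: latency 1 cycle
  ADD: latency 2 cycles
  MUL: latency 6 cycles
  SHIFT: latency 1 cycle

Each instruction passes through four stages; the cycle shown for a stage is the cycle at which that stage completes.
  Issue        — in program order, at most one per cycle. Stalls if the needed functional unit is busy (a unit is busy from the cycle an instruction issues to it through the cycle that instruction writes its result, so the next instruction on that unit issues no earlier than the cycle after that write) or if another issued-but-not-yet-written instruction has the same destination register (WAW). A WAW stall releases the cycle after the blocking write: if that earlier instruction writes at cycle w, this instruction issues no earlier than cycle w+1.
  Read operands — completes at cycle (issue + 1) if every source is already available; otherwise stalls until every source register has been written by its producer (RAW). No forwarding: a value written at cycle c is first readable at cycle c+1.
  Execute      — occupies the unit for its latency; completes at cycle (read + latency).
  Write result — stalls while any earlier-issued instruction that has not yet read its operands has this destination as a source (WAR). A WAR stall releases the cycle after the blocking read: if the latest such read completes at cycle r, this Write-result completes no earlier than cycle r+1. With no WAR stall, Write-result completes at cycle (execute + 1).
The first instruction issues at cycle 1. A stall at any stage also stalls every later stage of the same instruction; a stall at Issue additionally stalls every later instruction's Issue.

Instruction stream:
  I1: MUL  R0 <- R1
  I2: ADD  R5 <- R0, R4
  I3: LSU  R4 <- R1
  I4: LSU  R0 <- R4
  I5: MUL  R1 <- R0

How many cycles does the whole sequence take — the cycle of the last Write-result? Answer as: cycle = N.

cycle = 23

  I1 | 1 | 2 | 8 | 9
  I2 | 2 | 10 | 12 | 13   RAW R0: wait I1 write@9
  I3 | 3 | 4 | 5 | 11   WAR R4: wait I2 read@10
  I4 | 12 | 13 | 14 | 15   struct: LSU busy until I3 writes@11
  I5 | 13 | 16 | 22 | 23   RAW R0: wait I4 write@15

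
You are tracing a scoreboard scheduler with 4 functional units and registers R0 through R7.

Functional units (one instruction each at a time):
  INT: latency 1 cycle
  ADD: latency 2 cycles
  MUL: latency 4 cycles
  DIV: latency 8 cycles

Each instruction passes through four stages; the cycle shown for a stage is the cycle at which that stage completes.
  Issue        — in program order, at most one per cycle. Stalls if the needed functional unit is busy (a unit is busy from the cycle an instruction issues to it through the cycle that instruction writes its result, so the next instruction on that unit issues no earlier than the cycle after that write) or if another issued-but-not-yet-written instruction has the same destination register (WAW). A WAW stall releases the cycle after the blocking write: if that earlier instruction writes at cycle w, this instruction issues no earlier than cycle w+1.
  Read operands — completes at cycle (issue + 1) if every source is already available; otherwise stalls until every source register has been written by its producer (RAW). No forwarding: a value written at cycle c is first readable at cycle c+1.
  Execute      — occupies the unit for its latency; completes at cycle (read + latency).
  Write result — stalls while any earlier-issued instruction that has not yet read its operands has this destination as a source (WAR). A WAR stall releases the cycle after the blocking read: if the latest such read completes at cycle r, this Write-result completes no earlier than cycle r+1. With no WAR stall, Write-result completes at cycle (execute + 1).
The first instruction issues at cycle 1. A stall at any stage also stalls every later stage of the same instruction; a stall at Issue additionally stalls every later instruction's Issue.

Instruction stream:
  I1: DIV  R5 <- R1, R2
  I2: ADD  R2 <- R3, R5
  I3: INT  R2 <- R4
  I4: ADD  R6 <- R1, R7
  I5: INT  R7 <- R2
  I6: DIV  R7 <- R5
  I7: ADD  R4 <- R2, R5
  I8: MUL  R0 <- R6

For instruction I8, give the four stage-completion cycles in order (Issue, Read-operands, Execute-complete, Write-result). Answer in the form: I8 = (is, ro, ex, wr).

t=1  I1→DIV
t=2  I1 RO; I2→ADD
t=10  I1 EX
t=11  I1 WR R5
t=12  I2 RO
t=14  I2 EX
t=15  I2 WR R2
t=16  I3→INT
t=17  I3 RO; I4→ADD
t=18  I3 EX; I4 RO
t=19  I3 WR R2
t=20  I4 EX; I5→INT
t=21  I4 WR R6; I5 RO
t=22  I5 EX
t=23  I5 WR R7
t=24  I6→DIV
t=25  I6 RO; I7→ADD
t=26  I7 RO; I8→MUL
t=27  I8 RO
t=28  I7 EX
t=29  I7 WR R4
t=31  I8 EX
t=32  I8 WR R0
t=33  I6 EX
t=34  I6 WR R7

I8 = (26, 27, 31, 32)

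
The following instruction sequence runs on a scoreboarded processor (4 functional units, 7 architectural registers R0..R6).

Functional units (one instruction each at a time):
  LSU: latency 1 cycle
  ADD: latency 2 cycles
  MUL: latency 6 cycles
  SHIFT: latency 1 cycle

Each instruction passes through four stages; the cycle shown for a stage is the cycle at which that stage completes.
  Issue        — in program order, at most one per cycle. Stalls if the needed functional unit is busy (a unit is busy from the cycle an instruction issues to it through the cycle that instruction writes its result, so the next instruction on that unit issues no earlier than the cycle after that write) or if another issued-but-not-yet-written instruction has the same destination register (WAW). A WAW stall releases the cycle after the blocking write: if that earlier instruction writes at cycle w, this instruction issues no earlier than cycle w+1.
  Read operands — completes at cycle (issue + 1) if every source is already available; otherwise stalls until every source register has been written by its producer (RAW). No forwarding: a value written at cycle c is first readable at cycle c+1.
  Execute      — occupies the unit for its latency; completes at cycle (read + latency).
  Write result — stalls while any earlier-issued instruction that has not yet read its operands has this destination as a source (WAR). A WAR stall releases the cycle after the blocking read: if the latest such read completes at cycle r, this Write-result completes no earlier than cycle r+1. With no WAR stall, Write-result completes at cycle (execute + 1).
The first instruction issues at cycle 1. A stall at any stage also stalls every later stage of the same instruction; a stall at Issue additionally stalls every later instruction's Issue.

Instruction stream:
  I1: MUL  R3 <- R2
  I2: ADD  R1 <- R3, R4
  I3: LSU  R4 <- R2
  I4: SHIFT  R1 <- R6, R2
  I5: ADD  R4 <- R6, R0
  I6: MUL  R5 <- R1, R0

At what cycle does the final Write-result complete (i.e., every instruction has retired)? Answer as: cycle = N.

cycle = 25

t=1  I1 issues→MUL
t=2  I1 reads | I2 issues→ADD
t=3  I3 issues→LSU
t=4  I3 reads
t=5  I3 exec-done
t=8  I1 exec-done
t=9  I1 writes R3
t=10  I2 reads
t=11  I3 writes R4
t=12  I2 exec-done
t=13  I2 writes R1
t=14  I4 issues→SHIFT
t=15  I4 reads | I5 issues→ADD
t=16  I4 exec-done | I5 reads | I6 issues→MUL
t=17  I4 writes R1
t=18  I5 exec-done | I6 reads
t=19  I5 writes R4
t=24  I6 exec-done
t=25  I6 writes R5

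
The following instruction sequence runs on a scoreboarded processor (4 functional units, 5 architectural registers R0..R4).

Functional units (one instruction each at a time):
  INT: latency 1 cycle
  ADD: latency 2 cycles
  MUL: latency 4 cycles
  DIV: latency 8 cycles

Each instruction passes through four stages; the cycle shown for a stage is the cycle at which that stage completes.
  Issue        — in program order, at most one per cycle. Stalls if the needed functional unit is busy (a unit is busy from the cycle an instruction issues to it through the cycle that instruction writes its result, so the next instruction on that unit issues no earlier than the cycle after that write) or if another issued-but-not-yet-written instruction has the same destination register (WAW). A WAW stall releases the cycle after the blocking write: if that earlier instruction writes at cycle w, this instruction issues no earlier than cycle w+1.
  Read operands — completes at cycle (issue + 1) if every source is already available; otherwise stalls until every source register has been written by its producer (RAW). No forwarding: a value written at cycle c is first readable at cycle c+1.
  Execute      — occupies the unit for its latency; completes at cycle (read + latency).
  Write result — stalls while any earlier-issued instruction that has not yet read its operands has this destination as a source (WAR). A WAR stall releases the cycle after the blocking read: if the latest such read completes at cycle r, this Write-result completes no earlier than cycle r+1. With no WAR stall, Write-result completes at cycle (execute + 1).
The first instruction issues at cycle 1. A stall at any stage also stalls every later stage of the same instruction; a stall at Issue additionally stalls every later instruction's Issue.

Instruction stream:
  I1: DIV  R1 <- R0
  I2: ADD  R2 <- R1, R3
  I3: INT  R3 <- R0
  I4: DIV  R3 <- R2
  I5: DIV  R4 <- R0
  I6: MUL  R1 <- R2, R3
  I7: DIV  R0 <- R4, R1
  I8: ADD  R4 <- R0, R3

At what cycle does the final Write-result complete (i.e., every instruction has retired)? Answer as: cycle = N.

I1 -> (1, 2, 10, 11)
I2 -> (2, 12, 14, 15)  // RAW R1: wait I1 write@11
I3 -> (3, 4, 5, 13)  // WAR R3: wait I2 read@12
I4 -> (14, 16, 24, 25)  // WAW R3: wait I3 write@13, RAW R2: wait I2 write@15
I5 -> (26, 27, 35, 36)  // struct: DIV busy until I4 writes@25
I6 -> (27, 28, 32, 33)
I7 -> (37, 38, 46, 47)  // struct: DIV busy until I5 writes@36
I8 -> (38, 48, 50, 51)  // RAW R0: wait I7 write@47

cycle = 51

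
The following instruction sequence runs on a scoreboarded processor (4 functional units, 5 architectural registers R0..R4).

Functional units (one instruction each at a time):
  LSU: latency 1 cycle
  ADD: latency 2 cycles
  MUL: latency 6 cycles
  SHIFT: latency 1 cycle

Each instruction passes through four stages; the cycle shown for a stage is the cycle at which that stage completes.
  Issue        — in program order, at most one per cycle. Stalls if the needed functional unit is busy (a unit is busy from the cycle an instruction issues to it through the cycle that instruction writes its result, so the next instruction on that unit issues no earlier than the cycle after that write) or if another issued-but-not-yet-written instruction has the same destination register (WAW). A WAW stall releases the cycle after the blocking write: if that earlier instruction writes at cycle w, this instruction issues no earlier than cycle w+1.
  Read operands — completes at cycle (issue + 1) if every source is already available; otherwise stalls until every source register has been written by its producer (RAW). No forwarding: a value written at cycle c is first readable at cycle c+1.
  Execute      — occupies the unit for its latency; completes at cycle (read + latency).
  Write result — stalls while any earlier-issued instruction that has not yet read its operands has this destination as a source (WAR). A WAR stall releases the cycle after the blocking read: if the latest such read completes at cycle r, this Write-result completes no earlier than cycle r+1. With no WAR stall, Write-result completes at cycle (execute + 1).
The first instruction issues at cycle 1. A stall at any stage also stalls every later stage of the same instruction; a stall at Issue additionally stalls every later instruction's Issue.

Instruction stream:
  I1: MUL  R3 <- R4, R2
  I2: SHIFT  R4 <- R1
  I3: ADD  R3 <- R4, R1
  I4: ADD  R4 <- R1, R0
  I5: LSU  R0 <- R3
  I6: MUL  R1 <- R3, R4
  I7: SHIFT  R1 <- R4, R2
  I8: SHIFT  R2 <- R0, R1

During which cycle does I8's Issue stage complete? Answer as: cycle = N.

c1: I1 issues→MUL
c2: I1 reads, I2 issues→SHIFT
c3: I2 reads
c4: I2 exec-done
c5: I2 writes R4
c8: I1 exec-done
c9: I1 writes R3
c10: I3 issues→ADD
c11: I3 reads
c13: I3 exec-done
c14: I3 writes R3
c15: I4 issues→ADD
c16: I4 reads, I5 issues→LSU
c17: I5 reads, I6 issues→MUL
c18: I4 exec-done, I5 exec-done
c19: I4 writes R4, I5 writes R0
c20: I6 reads
c26: I6 exec-done
c27: I6 writes R1
c28: I7 issues→SHIFT
c29: I7 reads
c30: I7 exec-done
c31: I7 writes R1
c32: I8 issues→SHIFT
c33: I8 reads
c34: I8 exec-done
c35: I8 writes R2

cycle = 32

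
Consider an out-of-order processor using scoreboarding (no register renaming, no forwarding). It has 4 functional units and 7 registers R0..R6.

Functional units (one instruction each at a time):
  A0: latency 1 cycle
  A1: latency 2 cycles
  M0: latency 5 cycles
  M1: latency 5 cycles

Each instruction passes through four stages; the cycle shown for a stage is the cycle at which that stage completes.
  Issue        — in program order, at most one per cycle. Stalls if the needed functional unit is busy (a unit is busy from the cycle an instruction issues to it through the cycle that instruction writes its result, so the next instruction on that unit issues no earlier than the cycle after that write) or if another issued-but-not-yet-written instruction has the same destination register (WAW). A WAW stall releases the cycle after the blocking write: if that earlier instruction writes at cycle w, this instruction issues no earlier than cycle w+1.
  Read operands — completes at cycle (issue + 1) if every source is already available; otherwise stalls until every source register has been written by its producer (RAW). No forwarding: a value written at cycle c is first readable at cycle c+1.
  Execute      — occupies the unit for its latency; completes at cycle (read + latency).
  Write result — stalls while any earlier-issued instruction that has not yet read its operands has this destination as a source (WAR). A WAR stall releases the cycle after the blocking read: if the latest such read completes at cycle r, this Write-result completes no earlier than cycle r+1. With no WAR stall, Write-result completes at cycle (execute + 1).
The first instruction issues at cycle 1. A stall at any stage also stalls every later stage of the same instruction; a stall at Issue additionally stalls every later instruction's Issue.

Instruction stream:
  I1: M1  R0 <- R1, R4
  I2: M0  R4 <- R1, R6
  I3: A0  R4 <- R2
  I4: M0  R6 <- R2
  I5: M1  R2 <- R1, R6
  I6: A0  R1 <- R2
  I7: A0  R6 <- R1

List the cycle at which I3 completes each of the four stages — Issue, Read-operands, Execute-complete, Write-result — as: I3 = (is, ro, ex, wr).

1) issue 1, read 2, done 7, write 8
2) issue 2, read 3, done 8, write 9
3) issue 10, read 11, done 12, write 13  <WAW R4: wait I2 write@9>
4) issue 11, read 12, done 17, write 18
5) issue 12, read 19, done 24, write 25  <RAW R6: wait I4 write@18>
6) issue 14, read 26, done 27, write 28  <struct: A0 busy until I3 writes@13 / RAW R2: wait I5 write@25>
7) issue 29, read 30, done 31, write 32  <struct: A0 busy until I6 writes@28>

I3 = (10, 11, 12, 13)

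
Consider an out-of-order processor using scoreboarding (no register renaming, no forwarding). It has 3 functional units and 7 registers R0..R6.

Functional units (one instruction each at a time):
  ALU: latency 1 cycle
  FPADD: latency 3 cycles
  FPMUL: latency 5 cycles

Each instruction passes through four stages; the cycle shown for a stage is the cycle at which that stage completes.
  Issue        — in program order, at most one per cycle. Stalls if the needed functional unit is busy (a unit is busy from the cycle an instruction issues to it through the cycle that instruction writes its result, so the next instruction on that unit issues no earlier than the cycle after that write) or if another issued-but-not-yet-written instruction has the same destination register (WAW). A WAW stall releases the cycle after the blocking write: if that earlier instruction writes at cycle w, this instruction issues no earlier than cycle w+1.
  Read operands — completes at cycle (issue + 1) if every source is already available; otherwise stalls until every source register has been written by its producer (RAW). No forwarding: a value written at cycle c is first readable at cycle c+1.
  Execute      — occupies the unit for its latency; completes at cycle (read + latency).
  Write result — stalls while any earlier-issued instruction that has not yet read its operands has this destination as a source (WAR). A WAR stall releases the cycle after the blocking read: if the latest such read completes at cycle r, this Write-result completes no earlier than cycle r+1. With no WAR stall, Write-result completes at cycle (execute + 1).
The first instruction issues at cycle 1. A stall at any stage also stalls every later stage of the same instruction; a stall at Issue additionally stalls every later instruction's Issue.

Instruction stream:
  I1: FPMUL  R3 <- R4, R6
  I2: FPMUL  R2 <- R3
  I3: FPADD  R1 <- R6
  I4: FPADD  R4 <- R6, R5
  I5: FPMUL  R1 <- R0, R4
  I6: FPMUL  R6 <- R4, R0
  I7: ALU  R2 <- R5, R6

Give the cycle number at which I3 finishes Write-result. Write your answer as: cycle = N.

  I1 | 1 | 2 | 7 | 8
  I2 | 9 | 10 | 15 | 16   struct: FPMUL busy until I1 writes@8
  I3 | 10 | 11 | 14 | 15
  I4 | 16 | 17 | 20 | 21   struct: FPADD busy until I3 writes@15
  I5 | 17 | 22 | 27 | 28   RAW R4: wait I4 write@21
  I6 | 29 | 30 | 35 | 36   struct: FPMUL busy until I5 writes@28
  I7 | 30 | 37 | 38 | 39   RAW R6: wait I6 write@36

cycle = 15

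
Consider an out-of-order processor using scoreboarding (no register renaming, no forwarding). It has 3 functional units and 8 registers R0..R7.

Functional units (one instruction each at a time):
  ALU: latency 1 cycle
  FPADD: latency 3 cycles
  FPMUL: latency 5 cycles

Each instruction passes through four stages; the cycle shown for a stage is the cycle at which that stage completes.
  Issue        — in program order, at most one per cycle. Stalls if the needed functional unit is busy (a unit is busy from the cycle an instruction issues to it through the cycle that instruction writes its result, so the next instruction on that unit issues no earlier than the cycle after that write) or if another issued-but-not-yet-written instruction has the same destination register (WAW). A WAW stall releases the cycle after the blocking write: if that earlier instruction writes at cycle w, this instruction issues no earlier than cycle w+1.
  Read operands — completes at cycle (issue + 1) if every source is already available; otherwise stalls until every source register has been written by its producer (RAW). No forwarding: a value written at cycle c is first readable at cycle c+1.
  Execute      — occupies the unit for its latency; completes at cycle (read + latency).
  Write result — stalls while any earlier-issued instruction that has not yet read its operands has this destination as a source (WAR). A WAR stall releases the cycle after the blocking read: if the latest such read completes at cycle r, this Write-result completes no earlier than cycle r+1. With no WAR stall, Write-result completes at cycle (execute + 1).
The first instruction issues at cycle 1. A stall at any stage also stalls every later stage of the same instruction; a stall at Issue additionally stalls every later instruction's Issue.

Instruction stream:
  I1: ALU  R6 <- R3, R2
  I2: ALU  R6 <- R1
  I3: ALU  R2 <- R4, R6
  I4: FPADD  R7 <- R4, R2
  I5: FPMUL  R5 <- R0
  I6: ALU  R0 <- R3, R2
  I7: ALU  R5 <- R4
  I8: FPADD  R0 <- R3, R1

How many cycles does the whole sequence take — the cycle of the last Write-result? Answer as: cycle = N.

cycle = 25

cycle 1: I1→ALU
cycle 2: I1 RO
cycle 3: I1 EX
cycle 4: I1 WR R6
cycle 5: I2→ALU
cycle 6: I2 RO
cycle 7: I2 EX
cycle 8: I2 WR R6
cycle 9: I3→ALU
cycle 10: I3 RO · I4→FPADD
cycle 11: I3 EX · I5→FPMUL
cycle 12: I3 WR R2 · I5 RO
cycle 13: I4 RO · I6→ALU
cycle 14: I6 RO
cycle 15: I6 EX
cycle 16: I4 EX · I6 WR R0
cycle 17: I4 WR R7 · I5 EX
cycle 18: I5 WR R5
cycle 19: I7→ALU
cycle 20: I7 RO · I8→FPADD
cycle 21: I7 EX · I8 RO
cycle 22: I7 WR R5
cycle 24: I8 EX
cycle 25: I8 WR R0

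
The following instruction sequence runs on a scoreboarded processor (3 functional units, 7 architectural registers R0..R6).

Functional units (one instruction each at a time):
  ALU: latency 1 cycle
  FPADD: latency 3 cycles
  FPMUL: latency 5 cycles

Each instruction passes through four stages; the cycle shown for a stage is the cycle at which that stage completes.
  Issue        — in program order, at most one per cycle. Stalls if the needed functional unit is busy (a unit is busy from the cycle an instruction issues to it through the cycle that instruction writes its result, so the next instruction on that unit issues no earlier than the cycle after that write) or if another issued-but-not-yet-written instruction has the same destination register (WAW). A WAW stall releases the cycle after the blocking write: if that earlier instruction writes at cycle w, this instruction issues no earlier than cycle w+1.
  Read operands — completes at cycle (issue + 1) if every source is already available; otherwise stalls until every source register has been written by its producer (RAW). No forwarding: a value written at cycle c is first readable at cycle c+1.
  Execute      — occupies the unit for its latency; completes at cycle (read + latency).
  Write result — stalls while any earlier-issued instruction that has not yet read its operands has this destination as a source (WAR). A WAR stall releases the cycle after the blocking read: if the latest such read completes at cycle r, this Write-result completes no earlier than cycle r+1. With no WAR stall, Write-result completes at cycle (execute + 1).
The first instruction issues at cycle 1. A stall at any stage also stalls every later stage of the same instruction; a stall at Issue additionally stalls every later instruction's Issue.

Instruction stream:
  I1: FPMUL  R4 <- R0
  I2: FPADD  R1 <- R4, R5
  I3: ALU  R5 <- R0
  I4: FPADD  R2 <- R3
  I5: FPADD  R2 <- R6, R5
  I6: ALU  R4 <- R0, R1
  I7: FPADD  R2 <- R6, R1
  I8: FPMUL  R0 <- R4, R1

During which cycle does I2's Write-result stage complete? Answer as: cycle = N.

I1  is:1  ro:2  ex:7  wr:8
I2  is:2  ro:9  ex:12  wr:13  — RAW R4: wait I1 write@8
I3  is:3  ro:4  ex:5  wr:10  — WAR R5: wait I2 read@9
I4  is:14  ro:15  ex:18  wr:19  — struct: FPADD busy until I2 writes@13
I5  is:20  ro:21  ex:24  wr:25  — struct: FPADD busy until I4 writes@19
I6  is:21  ro:22  ex:23  wr:24
I7  is:26  ro:27  ex:30  wr:31  — struct: FPADD busy until I5 writes@25
I8  is:27  ro:28  ex:33  wr:34

cycle = 13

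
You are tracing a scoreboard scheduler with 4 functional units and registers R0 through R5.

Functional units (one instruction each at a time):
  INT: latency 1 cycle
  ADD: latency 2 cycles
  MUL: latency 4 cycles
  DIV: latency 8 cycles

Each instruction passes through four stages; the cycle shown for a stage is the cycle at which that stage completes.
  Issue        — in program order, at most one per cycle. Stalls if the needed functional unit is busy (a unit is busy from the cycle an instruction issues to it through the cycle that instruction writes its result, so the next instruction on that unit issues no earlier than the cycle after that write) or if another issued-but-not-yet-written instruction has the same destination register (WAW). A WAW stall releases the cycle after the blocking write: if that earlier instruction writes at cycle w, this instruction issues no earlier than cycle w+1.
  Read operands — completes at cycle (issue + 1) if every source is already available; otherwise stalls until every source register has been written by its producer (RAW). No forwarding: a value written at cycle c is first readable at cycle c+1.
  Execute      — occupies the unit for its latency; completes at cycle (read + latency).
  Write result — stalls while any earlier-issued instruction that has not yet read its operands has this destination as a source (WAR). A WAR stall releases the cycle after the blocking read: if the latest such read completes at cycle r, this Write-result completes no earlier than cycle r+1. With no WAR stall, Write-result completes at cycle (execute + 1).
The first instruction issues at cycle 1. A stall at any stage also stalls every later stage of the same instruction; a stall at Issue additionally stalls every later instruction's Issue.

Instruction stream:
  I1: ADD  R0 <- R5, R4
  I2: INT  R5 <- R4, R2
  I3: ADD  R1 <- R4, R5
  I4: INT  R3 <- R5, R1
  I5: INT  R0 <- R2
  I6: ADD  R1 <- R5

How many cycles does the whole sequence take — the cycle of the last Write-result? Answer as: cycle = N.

cycle = 19

I1  is:1  ro:2  ex:4  wr:5
I2  is:2  ro:3  ex:4  wr:5
I3  is:6  ro:7  ex:9  wr:10  — struct: ADD busy until I1 writes@5
I4  is:7  ro:11  ex:12  wr:13  — RAW R1: wait I3 write@10
I5  is:14  ro:15  ex:16  wr:17  — struct: INT busy until I4 writes@13
I6  is:15  ro:16  ex:18  wr:19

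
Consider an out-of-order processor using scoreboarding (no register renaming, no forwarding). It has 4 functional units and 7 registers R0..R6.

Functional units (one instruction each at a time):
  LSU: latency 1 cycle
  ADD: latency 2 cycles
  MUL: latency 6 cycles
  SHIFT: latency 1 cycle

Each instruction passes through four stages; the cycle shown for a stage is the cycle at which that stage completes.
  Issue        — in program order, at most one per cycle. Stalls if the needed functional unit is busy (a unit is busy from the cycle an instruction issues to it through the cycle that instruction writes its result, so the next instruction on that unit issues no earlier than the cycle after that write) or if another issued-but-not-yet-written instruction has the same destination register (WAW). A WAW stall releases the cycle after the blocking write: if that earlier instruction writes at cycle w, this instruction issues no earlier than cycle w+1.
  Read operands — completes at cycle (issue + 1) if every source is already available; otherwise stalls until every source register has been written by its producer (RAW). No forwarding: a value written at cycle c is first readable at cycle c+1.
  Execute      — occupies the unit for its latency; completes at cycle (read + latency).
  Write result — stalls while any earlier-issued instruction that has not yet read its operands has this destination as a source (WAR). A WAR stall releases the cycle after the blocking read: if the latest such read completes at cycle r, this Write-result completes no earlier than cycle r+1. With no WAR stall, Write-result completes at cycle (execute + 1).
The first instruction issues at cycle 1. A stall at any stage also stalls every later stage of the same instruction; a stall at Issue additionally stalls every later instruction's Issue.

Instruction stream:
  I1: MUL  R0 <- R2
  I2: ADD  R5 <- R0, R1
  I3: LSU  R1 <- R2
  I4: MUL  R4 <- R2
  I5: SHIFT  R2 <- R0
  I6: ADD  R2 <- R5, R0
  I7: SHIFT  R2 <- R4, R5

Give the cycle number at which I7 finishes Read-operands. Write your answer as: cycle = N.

cycle = 21

c1: I1→MUL
c2: I1 RO; I2→ADD
c3: I3→LSU
c4: I3 RO
c5: I3 EX
c8: I1 EX
c9: I1 WR R0
c10: I2 RO; I4→MUL
c11: I3 WR R1; I4 RO; I5→SHIFT
c12: I2 EX; I5 RO
c13: I2 WR R5; I5 EX
c14: I5 WR R2
c15: I6→ADD
c16: I6 RO
c17: I4 EX
c18: I4 WR R4; I6 EX
c19: I6 WR R2
c20: I7→SHIFT
c21: I7 RO
c22: I7 EX
c23: I7 WR R2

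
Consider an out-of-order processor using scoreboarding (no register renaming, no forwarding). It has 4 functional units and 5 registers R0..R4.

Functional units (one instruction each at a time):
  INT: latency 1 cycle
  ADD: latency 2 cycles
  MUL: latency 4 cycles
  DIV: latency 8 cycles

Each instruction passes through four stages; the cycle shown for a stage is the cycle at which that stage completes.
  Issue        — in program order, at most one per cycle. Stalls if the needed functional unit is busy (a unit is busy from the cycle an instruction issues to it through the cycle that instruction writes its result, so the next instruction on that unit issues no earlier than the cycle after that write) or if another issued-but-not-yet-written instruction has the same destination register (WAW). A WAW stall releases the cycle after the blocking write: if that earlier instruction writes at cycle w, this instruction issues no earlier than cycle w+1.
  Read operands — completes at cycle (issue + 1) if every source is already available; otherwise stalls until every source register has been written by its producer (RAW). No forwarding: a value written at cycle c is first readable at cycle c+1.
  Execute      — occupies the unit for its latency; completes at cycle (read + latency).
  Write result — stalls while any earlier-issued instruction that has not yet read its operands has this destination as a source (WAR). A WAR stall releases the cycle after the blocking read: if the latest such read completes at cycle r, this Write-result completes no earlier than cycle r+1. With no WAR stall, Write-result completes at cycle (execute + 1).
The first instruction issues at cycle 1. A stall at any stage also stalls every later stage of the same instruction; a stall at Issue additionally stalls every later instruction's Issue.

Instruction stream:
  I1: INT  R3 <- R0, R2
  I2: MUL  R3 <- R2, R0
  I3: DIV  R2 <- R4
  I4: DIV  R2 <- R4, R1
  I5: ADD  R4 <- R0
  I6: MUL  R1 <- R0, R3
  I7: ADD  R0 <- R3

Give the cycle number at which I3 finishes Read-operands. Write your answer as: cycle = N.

c1: issue I1 (INT)
c2: I1 read-ops
c3: I1 finished on INT
c4: I1→R3
c5: issue I2 (MUL)
c6: I2 read-ops, issue I3 (DIV)
c7: I3 read-ops
c10: I2 finished on MUL
c11: I2→R3
c15: I3 finished on DIV
c16: I3→R2
c17: issue I4 (DIV)
c18: I4 read-ops, issue I5 (ADD)
c19: I5 read-ops, issue I6 (MUL)
c20: I6 read-ops
c21: I5 finished on ADD
c22: I5→R4
c23: issue I7 (ADD)
c24: I6 finished on MUL, I7 read-ops
c25: I6→R1
c26: I4 finished on DIV, I7 finished on ADD
c27: I4→R2, I7→R0

cycle = 7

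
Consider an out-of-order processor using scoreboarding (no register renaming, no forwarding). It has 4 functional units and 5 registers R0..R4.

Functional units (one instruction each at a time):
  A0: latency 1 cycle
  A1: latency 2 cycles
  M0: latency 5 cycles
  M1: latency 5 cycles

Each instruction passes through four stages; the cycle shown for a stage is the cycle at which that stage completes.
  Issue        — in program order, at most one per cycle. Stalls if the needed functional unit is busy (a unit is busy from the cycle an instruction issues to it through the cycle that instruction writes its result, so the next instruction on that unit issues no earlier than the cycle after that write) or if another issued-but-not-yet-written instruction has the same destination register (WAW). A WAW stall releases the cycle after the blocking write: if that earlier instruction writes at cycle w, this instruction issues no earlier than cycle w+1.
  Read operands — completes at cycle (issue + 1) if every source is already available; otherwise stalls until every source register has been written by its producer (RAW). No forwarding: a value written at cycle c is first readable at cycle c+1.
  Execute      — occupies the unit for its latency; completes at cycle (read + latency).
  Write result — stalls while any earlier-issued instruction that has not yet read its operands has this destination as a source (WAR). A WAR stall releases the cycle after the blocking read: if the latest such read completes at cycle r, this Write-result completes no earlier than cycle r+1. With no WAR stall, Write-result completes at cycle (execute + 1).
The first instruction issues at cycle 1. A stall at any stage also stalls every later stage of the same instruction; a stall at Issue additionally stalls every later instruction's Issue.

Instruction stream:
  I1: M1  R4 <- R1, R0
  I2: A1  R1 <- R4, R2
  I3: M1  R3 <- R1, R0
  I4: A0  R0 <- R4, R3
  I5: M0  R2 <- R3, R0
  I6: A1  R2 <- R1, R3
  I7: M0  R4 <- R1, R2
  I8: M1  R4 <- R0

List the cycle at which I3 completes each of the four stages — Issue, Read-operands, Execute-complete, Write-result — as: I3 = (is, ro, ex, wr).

I3 = (9, 13, 18, 19)

[1] I1 dispatched to M1
[2] I1 operands ready | I2 dispatched to A1
[7] I1 complete
[8] R4←I1
[9] I2 operands ready | I3 dispatched to M1
[10] I4 dispatched to A0
[11] I2 complete | I5 dispatched to M0
[12] R1←I2
[13] I3 operands ready
[18] I3 complete
[19] R3←I3
[20] I4 operands ready
[21] I4 complete
[22] R0←I4
[23] I5 operands ready
[28] I5 complete
[29] R2←I5
[30] I6 dispatched to A1
[31] I6 operands ready | I7 dispatched to M0
[33] I6 complete
[34] R2←I6
[35] I7 operands ready
[40] I7 complete
[41] R4←I7
[42] I8 dispatched to M1
[43] I8 operands ready
[48] I8 complete
[49] R4←I8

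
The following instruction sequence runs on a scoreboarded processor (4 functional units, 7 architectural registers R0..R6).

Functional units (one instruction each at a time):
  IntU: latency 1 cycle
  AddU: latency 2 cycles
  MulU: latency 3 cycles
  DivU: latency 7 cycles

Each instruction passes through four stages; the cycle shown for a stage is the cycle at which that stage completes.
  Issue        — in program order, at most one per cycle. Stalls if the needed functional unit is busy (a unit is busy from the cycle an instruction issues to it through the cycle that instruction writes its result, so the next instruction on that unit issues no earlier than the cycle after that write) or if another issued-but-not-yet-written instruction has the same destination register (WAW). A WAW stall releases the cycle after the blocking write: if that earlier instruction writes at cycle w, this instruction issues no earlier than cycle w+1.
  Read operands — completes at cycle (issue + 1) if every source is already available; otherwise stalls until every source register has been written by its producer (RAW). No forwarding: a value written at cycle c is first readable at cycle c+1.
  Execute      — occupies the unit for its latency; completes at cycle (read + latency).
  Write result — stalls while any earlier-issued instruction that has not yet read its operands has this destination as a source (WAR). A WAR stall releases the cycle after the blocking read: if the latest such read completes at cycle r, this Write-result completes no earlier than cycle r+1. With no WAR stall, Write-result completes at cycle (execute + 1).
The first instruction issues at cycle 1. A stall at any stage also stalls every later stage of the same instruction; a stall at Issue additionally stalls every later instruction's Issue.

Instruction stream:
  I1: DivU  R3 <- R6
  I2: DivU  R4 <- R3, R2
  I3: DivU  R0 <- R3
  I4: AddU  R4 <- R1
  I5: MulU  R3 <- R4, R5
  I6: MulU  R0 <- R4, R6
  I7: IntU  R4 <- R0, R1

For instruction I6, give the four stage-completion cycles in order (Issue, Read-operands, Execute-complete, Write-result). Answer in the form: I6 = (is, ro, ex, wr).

I6 = (32, 33, 36, 37)

t=1  I1 dispatched to DivU
t=2  I1 operands ready
t=9  I1 complete
t=10  R3←I1
t=11  I2 dispatched to DivU
t=12  I2 operands ready
t=19  I2 complete
t=20  R4←I2
t=21  I3 dispatched to DivU
t=22  I3 operands ready, I4 dispatched to AddU
t=23  I4 operands ready, I5 dispatched to MulU
t=25  I4 complete
t=26  R4←I4
t=27  I5 operands ready
t=29  I3 complete
t=30  R0←I3, I5 complete
t=31  R3←I5
t=32  I6 dispatched to MulU
t=33  I6 operands ready, I7 dispatched to IntU
t=36  I6 complete
t=37  R0←I6
t=38  I7 operands ready
t=39  I7 complete
t=40  R4←I7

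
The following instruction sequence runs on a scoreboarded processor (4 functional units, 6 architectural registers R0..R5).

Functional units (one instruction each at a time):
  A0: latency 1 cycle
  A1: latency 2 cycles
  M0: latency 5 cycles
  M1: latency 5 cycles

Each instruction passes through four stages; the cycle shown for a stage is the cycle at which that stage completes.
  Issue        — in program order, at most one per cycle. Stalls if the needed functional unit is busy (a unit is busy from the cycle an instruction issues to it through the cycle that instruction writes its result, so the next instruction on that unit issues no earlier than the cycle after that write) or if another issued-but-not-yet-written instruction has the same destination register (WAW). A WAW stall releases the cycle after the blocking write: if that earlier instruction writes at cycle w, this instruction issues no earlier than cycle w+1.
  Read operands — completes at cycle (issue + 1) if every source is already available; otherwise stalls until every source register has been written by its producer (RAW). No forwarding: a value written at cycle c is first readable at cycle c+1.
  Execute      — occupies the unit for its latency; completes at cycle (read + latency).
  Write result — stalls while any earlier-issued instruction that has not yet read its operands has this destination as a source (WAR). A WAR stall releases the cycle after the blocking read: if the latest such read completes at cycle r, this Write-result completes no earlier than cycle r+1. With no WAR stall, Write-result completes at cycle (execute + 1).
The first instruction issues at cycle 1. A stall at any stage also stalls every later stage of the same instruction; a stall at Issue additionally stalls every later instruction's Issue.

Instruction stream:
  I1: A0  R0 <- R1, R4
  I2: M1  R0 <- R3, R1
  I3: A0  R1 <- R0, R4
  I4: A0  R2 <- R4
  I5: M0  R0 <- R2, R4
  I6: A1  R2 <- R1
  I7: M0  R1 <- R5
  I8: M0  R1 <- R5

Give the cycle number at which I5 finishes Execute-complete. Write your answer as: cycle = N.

[1] I1→A0
[2] I1 RO
[3] I1 EX
[4] I1 WR R0
[5] I2→M1
[6] I2 RO · I3→A0
[11] I2 EX
[12] I2 WR R0
[13] I3 RO
[14] I3 EX
[15] I3 WR R1
[16] I4→A0
[17] I4 RO · I5→M0
[18] I4 EX
[19] I4 WR R2
[20] I5 RO · I6→A1
[21] I6 RO
[23] I6 EX
[24] I6 WR R2
[25] I5 EX
[26] I5 WR R0
[27] I7→M0
[28] I7 RO
[33] I7 EX
[34] I7 WR R1
[35] I8→M0
[36] I8 RO
[41] I8 EX
[42] I8 WR R1

cycle = 25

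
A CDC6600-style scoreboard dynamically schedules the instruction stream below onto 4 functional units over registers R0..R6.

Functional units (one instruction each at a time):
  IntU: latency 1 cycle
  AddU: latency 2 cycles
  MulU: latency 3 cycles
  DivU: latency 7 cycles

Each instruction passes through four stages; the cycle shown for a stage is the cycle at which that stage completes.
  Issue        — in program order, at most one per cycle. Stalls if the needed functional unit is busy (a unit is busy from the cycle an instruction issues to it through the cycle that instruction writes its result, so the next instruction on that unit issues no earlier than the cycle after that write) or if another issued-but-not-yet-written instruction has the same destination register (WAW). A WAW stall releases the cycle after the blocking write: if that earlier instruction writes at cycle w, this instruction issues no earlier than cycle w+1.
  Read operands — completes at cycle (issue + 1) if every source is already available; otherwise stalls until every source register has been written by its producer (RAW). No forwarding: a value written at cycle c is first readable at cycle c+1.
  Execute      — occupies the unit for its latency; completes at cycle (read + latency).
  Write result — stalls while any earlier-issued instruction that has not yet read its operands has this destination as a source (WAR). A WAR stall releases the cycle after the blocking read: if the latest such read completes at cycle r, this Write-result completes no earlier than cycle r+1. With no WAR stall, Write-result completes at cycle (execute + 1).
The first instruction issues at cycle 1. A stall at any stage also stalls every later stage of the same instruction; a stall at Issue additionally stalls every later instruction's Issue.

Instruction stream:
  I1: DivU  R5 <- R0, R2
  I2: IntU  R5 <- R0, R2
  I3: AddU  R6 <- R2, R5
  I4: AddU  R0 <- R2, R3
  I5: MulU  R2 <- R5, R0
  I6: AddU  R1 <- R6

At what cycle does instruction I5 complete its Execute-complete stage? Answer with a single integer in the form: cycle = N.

cycle = 27

1) issue 1, read 2, done 9, write 10
2) issue 11, read 12, done 13, write 14  <WAW R5: wait I1 write@10>
3) issue 12, read 15, done 17, write 18  <RAW R5: wait I2 write@14>
4) issue 19, read 20, done 22, write 23  <struct: AddU busy until I3 writes@18>
5) issue 20, read 24, done 27, write 28  <RAW R0: wait I4 write@23>
6) issue 24, read 25, done 27, write 28  <struct: AddU busy until I4 writes@23>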